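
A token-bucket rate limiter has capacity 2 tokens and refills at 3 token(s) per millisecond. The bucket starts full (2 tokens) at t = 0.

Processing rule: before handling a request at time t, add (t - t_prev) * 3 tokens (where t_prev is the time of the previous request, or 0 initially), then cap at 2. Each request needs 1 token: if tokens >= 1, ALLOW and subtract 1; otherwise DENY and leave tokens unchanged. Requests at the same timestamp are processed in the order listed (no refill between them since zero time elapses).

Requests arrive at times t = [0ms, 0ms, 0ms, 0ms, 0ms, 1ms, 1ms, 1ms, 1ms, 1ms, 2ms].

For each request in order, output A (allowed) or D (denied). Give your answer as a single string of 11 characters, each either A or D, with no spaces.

Answer: AADDDAADDDA

Derivation:
Simulating step by step:
  req#1 t=0ms: ALLOW
  req#2 t=0ms: ALLOW
  req#3 t=0ms: DENY
  req#4 t=0ms: DENY
  req#5 t=0ms: DENY
  req#6 t=1ms: ALLOW
  req#7 t=1ms: ALLOW
  req#8 t=1ms: DENY
  req#9 t=1ms: DENY
  req#10 t=1ms: DENY
  req#11 t=2ms: ALLOW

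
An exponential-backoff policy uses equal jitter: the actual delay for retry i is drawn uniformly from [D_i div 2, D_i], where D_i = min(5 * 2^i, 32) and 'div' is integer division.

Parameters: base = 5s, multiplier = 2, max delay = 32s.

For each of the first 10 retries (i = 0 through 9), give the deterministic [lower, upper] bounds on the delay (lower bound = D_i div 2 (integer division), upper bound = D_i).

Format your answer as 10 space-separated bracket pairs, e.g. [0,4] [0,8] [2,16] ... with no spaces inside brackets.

Computing bounds per retry:
  i=0: D_i=min(5*2^0,32)=5, bounds=[2,5]
  i=1: D_i=min(5*2^1,32)=10, bounds=[5,10]
  i=2: D_i=min(5*2^2,32)=20, bounds=[10,20]
  i=3: D_i=min(5*2^3,32)=32, bounds=[16,32]
  i=4: D_i=min(5*2^4,32)=32, bounds=[16,32]
  i=5: D_i=min(5*2^5,32)=32, bounds=[16,32]
  i=6: D_i=min(5*2^6,32)=32, bounds=[16,32]
  i=7: D_i=min(5*2^7,32)=32, bounds=[16,32]
  i=8: D_i=min(5*2^8,32)=32, bounds=[16,32]
  i=9: D_i=min(5*2^9,32)=32, bounds=[16,32]

Answer: [2,5] [5,10] [10,20] [16,32] [16,32] [16,32] [16,32] [16,32] [16,32] [16,32]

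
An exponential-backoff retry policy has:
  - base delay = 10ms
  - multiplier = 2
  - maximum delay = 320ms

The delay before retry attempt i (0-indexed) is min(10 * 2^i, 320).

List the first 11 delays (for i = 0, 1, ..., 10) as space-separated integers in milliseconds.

Answer: 10 20 40 80 160 320 320 320 320 320 320

Derivation:
Computing each delay:
  i=0: min(10*2^0, 320) = 10
  i=1: min(10*2^1, 320) = 20
  i=2: min(10*2^2, 320) = 40
  i=3: min(10*2^3, 320) = 80
  i=4: min(10*2^4, 320) = 160
  i=5: min(10*2^5, 320) = 320
  i=6: min(10*2^6, 320) = 320
  i=7: min(10*2^7, 320) = 320
  i=8: min(10*2^8, 320) = 320
  i=9: min(10*2^9, 320) = 320
  i=10: min(10*2^10, 320) = 320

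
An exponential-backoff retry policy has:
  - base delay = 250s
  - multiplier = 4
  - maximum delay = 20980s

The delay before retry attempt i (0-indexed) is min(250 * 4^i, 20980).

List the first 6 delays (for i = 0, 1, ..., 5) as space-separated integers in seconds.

Answer: 250 1000 4000 16000 20980 20980

Derivation:
Computing each delay:
  i=0: min(250*4^0, 20980) = 250
  i=1: min(250*4^1, 20980) = 1000
  i=2: min(250*4^2, 20980) = 4000
  i=3: min(250*4^3, 20980) = 16000
  i=4: min(250*4^4, 20980) = 20980
  i=5: min(250*4^5, 20980) = 20980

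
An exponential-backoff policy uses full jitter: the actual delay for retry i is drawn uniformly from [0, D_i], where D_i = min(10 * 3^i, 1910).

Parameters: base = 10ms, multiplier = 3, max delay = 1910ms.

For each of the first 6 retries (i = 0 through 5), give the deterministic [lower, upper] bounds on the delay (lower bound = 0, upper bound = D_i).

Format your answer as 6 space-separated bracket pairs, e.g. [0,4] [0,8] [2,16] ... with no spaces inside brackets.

Answer: [0,10] [0,30] [0,90] [0,270] [0,810] [0,1910]

Derivation:
Computing bounds per retry:
  i=0: D_i=min(10*3^0,1910)=10, bounds=[0,10]
  i=1: D_i=min(10*3^1,1910)=30, bounds=[0,30]
  i=2: D_i=min(10*3^2,1910)=90, bounds=[0,90]
  i=3: D_i=min(10*3^3,1910)=270, bounds=[0,270]
  i=4: D_i=min(10*3^4,1910)=810, bounds=[0,810]
  i=5: D_i=min(10*3^5,1910)=1910, bounds=[0,1910]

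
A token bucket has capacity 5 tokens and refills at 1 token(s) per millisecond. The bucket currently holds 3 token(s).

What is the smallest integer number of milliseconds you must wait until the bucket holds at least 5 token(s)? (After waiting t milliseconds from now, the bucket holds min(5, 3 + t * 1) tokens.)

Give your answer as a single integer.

Answer: 2

Derivation:
Need 3 + t * 1 >= 5, so t >= 2/1.
Smallest integer t = ceil(2/1) = 2.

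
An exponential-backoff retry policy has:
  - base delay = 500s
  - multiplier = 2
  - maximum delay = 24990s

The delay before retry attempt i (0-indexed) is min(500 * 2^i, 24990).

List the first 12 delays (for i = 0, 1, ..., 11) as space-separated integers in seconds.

Computing each delay:
  i=0: min(500*2^0, 24990) = 500
  i=1: min(500*2^1, 24990) = 1000
  i=2: min(500*2^2, 24990) = 2000
  i=3: min(500*2^3, 24990) = 4000
  i=4: min(500*2^4, 24990) = 8000
  i=5: min(500*2^5, 24990) = 16000
  i=6: min(500*2^6, 24990) = 24990
  i=7: min(500*2^7, 24990) = 24990
  i=8: min(500*2^8, 24990) = 24990
  i=9: min(500*2^9, 24990) = 24990
  i=10: min(500*2^10, 24990) = 24990
  i=11: min(500*2^11, 24990) = 24990

Answer: 500 1000 2000 4000 8000 16000 24990 24990 24990 24990 24990 24990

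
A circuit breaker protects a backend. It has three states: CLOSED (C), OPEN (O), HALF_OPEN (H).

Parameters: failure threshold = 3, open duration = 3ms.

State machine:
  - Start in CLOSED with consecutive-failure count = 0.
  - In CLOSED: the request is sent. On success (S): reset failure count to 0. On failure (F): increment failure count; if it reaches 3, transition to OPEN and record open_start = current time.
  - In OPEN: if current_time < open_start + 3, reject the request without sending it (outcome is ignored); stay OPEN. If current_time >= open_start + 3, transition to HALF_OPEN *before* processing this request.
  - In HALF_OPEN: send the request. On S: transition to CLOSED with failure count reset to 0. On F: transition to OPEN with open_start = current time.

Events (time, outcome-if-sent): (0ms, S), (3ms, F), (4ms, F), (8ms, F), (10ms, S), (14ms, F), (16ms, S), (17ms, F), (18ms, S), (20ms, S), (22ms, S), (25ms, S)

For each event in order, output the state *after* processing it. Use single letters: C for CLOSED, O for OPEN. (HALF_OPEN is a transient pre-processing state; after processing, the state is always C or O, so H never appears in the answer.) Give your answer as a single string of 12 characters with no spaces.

State after each event:
  event#1 t=0ms outcome=S: state=CLOSED
  event#2 t=3ms outcome=F: state=CLOSED
  event#3 t=4ms outcome=F: state=CLOSED
  event#4 t=8ms outcome=F: state=OPEN
  event#5 t=10ms outcome=S: state=OPEN
  event#6 t=14ms outcome=F: state=OPEN
  event#7 t=16ms outcome=S: state=OPEN
  event#8 t=17ms outcome=F: state=OPEN
  event#9 t=18ms outcome=S: state=OPEN
  event#10 t=20ms outcome=S: state=CLOSED
  event#11 t=22ms outcome=S: state=CLOSED
  event#12 t=25ms outcome=S: state=CLOSED

Answer: CCCOOOOOOCCC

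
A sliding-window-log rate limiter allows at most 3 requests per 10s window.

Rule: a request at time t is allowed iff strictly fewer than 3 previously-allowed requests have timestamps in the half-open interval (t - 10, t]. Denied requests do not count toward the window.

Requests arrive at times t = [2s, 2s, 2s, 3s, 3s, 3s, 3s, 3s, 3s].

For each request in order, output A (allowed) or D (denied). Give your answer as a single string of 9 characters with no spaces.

Tracking allowed requests in the window:
  req#1 t=2s: ALLOW
  req#2 t=2s: ALLOW
  req#3 t=2s: ALLOW
  req#4 t=3s: DENY
  req#5 t=3s: DENY
  req#6 t=3s: DENY
  req#7 t=3s: DENY
  req#8 t=3s: DENY
  req#9 t=3s: DENY

Answer: AAADDDDDD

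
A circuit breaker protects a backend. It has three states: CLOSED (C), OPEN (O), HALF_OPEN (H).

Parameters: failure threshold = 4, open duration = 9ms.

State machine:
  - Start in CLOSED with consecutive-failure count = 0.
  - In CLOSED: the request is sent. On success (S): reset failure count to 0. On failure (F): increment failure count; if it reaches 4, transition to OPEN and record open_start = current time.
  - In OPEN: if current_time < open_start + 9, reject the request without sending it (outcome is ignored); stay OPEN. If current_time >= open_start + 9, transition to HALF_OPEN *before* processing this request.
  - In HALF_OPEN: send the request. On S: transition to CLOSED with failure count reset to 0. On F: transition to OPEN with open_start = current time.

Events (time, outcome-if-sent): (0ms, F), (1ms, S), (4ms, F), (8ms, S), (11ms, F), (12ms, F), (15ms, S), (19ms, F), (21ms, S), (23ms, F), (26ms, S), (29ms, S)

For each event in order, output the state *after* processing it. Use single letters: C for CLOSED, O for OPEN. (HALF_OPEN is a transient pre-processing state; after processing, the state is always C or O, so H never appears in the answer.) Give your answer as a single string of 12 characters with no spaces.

State after each event:
  event#1 t=0ms outcome=F: state=CLOSED
  event#2 t=1ms outcome=S: state=CLOSED
  event#3 t=4ms outcome=F: state=CLOSED
  event#4 t=8ms outcome=S: state=CLOSED
  event#5 t=11ms outcome=F: state=CLOSED
  event#6 t=12ms outcome=F: state=CLOSED
  event#7 t=15ms outcome=S: state=CLOSED
  event#8 t=19ms outcome=F: state=CLOSED
  event#9 t=21ms outcome=S: state=CLOSED
  event#10 t=23ms outcome=F: state=CLOSED
  event#11 t=26ms outcome=S: state=CLOSED
  event#12 t=29ms outcome=S: state=CLOSED

Answer: CCCCCCCCCCCC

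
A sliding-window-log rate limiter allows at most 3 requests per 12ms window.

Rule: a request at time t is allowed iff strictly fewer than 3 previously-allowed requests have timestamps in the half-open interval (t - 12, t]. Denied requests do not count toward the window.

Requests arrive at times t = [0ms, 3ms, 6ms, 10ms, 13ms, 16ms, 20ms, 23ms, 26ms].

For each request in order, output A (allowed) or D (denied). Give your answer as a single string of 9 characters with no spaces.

Answer: AAADAAADA

Derivation:
Tracking allowed requests in the window:
  req#1 t=0ms: ALLOW
  req#2 t=3ms: ALLOW
  req#3 t=6ms: ALLOW
  req#4 t=10ms: DENY
  req#5 t=13ms: ALLOW
  req#6 t=16ms: ALLOW
  req#7 t=20ms: ALLOW
  req#8 t=23ms: DENY
  req#9 t=26ms: ALLOW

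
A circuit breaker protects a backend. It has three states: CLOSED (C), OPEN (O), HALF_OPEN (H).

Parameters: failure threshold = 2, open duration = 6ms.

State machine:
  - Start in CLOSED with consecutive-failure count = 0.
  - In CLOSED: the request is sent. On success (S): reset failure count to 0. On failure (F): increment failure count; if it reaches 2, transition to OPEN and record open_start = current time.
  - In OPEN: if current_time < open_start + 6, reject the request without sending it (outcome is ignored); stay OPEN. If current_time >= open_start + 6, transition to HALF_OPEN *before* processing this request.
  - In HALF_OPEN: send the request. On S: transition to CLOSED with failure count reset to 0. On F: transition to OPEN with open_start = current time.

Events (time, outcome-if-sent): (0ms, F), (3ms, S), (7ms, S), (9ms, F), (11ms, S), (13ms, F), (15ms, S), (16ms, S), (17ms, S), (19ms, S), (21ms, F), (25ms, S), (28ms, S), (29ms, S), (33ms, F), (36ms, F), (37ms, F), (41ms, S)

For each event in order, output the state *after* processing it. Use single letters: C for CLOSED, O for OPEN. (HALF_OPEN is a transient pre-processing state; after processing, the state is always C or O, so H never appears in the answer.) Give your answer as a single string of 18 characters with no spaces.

State after each event:
  event#1 t=0ms outcome=F: state=CLOSED
  event#2 t=3ms outcome=S: state=CLOSED
  event#3 t=7ms outcome=S: state=CLOSED
  event#4 t=9ms outcome=F: state=CLOSED
  event#5 t=11ms outcome=S: state=CLOSED
  event#6 t=13ms outcome=F: state=CLOSED
  event#7 t=15ms outcome=S: state=CLOSED
  event#8 t=16ms outcome=S: state=CLOSED
  event#9 t=17ms outcome=S: state=CLOSED
  event#10 t=19ms outcome=S: state=CLOSED
  event#11 t=21ms outcome=F: state=CLOSED
  event#12 t=25ms outcome=S: state=CLOSED
  event#13 t=28ms outcome=S: state=CLOSED
  event#14 t=29ms outcome=S: state=CLOSED
  event#15 t=33ms outcome=F: state=CLOSED
  event#16 t=36ms outcome=F: state=OPEN
  event#17 t=37ms outcome=F: state=OPEN
  event#18 t=41ms outcome=S: state=OPEN

Answer: CCCCCCCCCCCCCCCOOO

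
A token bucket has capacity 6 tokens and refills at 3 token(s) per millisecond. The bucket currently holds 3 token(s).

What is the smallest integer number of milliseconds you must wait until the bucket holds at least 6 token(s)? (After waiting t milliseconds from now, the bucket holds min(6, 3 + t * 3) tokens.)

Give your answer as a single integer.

Need 3 + t * 3 >= 6, so t >= 3/3.
Smallest integer t = ceil(3/3) = 1.

Answer: 1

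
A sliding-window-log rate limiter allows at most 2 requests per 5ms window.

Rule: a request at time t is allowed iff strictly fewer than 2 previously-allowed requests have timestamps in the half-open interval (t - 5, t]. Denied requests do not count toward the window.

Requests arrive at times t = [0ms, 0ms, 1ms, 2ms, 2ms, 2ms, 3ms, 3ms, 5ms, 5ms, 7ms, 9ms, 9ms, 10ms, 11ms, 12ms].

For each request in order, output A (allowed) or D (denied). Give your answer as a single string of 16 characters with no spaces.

Answer: AADDDDDDAADDDAAD

Derivation:
Tracking allowed requests in the window:
  req#1 t=0ms: ALLOW
  req#2 t=0ms: ALLOW
  req#3 t=1ms: DENY
  req#4 t=2ms: DENY
  req#5 t=2ms: DENY
  req#6 t=2ms: DENY
  req#7 t=3ms: DENY
  req#8 t=3ms: DENY
  req#9 t=5ms: ALLOW
  req#10 t=5ms: ALLOW
  req#11 t=7ms: DENY
  req#12 t=9ms: DENY
  req#13 t=9ms: DENY
  req#14 t=10ms: ALLOW
  req#15 t=11ms: ALLOW
  req#16 t=12ms: DENY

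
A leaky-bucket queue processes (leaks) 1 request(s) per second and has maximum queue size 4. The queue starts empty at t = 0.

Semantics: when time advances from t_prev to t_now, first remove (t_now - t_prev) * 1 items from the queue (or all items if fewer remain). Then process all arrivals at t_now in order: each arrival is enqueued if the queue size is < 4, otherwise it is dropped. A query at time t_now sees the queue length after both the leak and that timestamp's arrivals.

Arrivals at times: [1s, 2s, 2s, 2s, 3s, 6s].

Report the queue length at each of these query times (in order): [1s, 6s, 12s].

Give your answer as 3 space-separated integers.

Queue lengths at query times:
  query t=1s: backlog = 1
  query t=6s: backlog = 1
  query t=12s: backlog = 0

Answer: 1 1 0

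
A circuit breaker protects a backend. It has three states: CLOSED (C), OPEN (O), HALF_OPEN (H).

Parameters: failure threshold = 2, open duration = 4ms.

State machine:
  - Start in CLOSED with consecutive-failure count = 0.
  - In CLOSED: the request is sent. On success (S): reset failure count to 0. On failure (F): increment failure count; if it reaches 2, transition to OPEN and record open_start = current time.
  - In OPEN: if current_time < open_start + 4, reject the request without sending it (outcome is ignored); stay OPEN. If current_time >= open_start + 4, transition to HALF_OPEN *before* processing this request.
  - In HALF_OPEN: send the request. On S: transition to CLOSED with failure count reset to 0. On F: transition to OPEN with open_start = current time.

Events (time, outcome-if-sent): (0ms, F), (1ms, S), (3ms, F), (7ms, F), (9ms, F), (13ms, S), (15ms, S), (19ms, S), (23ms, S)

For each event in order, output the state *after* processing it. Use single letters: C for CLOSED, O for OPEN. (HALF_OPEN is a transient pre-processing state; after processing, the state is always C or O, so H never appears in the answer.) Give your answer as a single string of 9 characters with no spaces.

State after each event:
  event#1 t=0ms outcome=F: state=CLOSED
  event#2 t=1ms outcome=S: state=CLOSED
  event#3 t=3ms outcome=F: state=CLOSED
  event#4 t=7ms outcome=F: state=OPEN
  event#5 t=9ms outcome=F: state=OPEN
  event#6 t=13ms outcome=S: state=CLOSED
  event#7 t=15ms outcome=S: state=CLOSED
  event#8 t=19ms outcome=S: state=CLOSED
  event#9 t=23ms outcome=S: state=CLOSED

Answer: CCCOOCCCC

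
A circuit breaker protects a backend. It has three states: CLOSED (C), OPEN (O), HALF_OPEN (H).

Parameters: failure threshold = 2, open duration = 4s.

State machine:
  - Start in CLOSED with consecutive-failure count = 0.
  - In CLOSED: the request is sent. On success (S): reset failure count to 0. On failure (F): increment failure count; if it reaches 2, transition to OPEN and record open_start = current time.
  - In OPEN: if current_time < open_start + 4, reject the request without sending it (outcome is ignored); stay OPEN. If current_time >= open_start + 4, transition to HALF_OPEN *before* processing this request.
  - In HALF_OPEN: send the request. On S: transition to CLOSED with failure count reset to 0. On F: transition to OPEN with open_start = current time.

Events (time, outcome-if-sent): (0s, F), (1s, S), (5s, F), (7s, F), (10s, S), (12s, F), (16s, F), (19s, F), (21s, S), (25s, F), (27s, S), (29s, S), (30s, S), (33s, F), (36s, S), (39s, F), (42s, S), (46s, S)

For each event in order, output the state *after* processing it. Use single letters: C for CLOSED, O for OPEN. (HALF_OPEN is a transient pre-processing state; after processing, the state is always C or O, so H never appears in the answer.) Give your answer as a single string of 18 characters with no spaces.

Answer: CCCOOOOOCCCCCCCCCC

Derivation:
State after each event:
  event#1 t=0s outcome=F: state=CLOSED
  event#2 t=1s outcome=S: state=CLOSED
  event#3 t=5s outcome=F: state=CLOSED
  event#4 t=7s outcome=F: state=OPEN
  event#5 t=10s outcome=S: state=OPEN
  event#6 t=12s outcome=F: state=OPEN
  event#7 t=16s outcome=F: state=OPEN
  event#8 t=19s outcome=F: state=OPEN
  event#9 t=21s outcome=S: state=CLOSED
  event#10 t=25s outcome=F: state=CLOSED
  event#11 t=27s outcome=S: state=CLOSED
  event#12 t=29s outcome=S: state=CLOSED
  event#13 t=30s outcome=S: state=CLOSED
  event#14 t=33s outcome=F: state=CLOSED
  event#15 t=36s outcome=S: state=CLOSED
  event#16 t=39s outcome=F: state=CLOSED
  event#17 t=42s outcome=S: state=CLOSED
  event#18 t=46s outcome=S: state=CLOSED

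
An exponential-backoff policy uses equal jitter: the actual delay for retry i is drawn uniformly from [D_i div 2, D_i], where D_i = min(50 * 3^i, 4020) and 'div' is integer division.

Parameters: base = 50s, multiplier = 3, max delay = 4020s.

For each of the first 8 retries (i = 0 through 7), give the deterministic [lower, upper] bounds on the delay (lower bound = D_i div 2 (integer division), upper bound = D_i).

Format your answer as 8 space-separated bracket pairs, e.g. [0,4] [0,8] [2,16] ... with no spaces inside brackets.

Computing bounds per retry:
  i=0: D_i=min(50*3^0,4020)=50, bounds=[25,50]
  i=1: D_i=min(50*3^1,4020)=150, bounds=[75,150]
  i=2: D_i=min(50*3^2,4020)=450, bounds=[225,450]
  i=3: D_i=min(50*3^3,4020)=1350, bounds=[675,1350]
  i=4: D_i=min(50*3^4,4020)=4020, bounds=[2010,4020]
  i=5: D_i=min(50*3^5,4020)=4020, bounds=[2010,4020]
  i=6: D_i=min(50*3^6,4020)=4020, bounds=[2010,4020]
  i=7: D_i=min(50*3^7,4020)=4020, bounds=[2010,4020]

Answer: [25,50] [75,150] [225,450] [675,1350] [2010,4020] [2010,4020] [2010,4020] [2010,4020]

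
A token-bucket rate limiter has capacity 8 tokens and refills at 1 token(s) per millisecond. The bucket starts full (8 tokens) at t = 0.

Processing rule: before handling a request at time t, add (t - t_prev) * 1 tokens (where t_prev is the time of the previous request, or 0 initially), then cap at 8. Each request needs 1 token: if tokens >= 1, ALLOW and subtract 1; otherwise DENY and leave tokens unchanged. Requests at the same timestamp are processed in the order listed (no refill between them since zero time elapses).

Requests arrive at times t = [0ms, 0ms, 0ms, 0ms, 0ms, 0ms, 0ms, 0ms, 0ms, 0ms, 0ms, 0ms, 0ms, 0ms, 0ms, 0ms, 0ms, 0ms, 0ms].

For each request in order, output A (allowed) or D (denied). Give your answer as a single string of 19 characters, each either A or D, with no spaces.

Answer: AAAAAAAADDDDDDDDDDD

Derivation:
Simulating step by step:
  req#1 t=0ms: ALLOW
  req#2 t=0ms: ALLOW
  req#3 t=0ms: ALLOW
  req#4 t=0ms: ALLOW
  req#5 t=0ms: ALLOW
  req#6 t=0ms: ALLOW
  req#7 t=0ms: ALLOW
  req#8 t=0ms: ALLOW
  req#9 t=0ms: DENY
  req#10 t=0ms: DENY
  req#11 t=0ms: DENY
  req#12 t=0ms: DENY
  req#13 t=0ms: DENY
  req#14 t=0ms: DENY
  req#15 t=0ms: DENY
  req#16 t=0ms: DENY
  req#17 t=0ms: DENY
  req#18 t=0ms: DENY
  req#19 t=0ms: DENY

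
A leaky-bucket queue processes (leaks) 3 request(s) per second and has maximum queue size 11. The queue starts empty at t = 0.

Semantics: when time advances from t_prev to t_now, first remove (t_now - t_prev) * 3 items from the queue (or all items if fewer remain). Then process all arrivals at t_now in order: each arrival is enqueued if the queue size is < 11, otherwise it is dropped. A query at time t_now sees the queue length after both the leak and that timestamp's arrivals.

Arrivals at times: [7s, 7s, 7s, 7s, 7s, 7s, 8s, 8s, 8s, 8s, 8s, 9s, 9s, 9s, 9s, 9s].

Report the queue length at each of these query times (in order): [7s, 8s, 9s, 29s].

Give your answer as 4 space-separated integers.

Queue lengths at query times:
  query t=7s: backlog = 6
  query t=8s: backlog = 8
  query t=9s: backlog = 10
  query t=29s: backlog = 0

Answer: 6 8 10 0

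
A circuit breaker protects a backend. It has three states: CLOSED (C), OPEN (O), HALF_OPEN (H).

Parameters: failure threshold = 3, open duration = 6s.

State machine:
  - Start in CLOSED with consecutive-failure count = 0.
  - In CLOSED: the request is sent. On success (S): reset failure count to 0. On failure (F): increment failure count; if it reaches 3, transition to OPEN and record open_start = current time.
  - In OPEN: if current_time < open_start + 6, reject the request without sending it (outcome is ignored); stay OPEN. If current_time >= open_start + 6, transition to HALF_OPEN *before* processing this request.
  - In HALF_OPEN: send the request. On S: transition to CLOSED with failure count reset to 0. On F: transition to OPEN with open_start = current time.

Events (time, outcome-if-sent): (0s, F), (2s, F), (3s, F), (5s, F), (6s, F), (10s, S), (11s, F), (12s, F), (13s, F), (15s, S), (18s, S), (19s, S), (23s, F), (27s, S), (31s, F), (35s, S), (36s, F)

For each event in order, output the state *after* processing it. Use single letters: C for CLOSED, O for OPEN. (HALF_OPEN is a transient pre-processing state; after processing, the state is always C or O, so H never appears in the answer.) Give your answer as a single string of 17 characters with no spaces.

State after each event:
  event#1 t=0s outcome=F: state=CLOSED
  event#2 t=2s outcome=F: state=CLOSED
  event#3 t=3s outcome=F: state=OPEN
  event#4 t=5s outcome=F: state=OPEN
  event#5 t=6s outcome=F: state=OPEN
  event#6 t=10s outcome=S: state=CLOSED
  event#7 t=11s outcome=F: state=CLOSED
  event#8 t=12s outcome=F: state=CLOSED
  event#9 t=13s outcome=F: state=OPEN
  event#10 t=15s outcome=S: state=OPEN
  event#11 t=18s outcome=S: state=OPEN
  event#12 t=19s outcome=S: state=CLOSED
  event#13 t=23s outcome=F: state=CLOSED
  event#14 t=27s outcome=S: state=CLOSED
  event#15 t=31s outcome=F: state=CLOSED
  event#16 t=35s outcome=S: state=CLOSED
  event#17 t=36s outcome=F: state=CLOSED

Answer: CCOOOCCCOOOCCCCCC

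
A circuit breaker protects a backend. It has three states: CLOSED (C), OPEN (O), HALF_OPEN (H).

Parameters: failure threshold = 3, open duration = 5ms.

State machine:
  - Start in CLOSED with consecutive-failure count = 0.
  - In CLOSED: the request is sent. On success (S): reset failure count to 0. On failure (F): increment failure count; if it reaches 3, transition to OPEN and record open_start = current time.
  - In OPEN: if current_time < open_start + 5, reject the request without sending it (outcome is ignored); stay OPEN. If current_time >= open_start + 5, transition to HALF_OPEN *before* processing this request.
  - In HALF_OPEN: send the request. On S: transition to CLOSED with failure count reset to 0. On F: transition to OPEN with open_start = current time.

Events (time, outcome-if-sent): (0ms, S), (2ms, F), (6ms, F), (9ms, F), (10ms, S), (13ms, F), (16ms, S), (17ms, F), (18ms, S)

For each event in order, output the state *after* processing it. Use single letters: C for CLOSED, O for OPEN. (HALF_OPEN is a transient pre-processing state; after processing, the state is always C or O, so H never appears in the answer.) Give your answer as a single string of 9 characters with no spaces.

State after each event:
  event#1 t=0ms outcome=S: state=CLOSED
  event#2 t=2ms outcome=F: state=CLOSED
  event#3 t=6ms outcome=F: state=CLOSED
  event#4 t=9ms outcome=F: state=OPEN
  event#5 t=10ms outcome=S: state=OPEN
  event#6 t=13ms outcome=F: state=OPEN
  event#7 t=16ms outcome=S: state=CLOSED
  event#8 t=17ms outcome=F: state=CLOSED
  event#9 t=18ms outcome=S: state=CLOSED

Answer: CCCOOOCCC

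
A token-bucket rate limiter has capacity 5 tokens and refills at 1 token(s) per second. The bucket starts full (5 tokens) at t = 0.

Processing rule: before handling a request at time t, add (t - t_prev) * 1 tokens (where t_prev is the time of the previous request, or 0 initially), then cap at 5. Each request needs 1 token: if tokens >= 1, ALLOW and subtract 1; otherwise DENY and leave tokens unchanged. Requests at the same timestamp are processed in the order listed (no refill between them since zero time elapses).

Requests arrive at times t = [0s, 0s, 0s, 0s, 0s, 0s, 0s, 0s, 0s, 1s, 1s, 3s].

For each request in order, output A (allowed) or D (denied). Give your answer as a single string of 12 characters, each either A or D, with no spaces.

Simulating step by step:
  req#1 t=0s: ALLOW
  req#2 t=0s: ALLOW
  req#3 t=0s: ALLOW
  req#4 t=0s: ALLOW
  req#5 t=0s: ALLOW
  req#6 t=0s: DENY
  req#7 t=0s: DENY
  req#8 t=0s: DENY
  req#9 t=0s: DENY
  req#10 t=1s: ALLOW
  req#11 t=1s: DENY
  req#12 t=3s: ALLOW

Answer: AAAAADDDDADA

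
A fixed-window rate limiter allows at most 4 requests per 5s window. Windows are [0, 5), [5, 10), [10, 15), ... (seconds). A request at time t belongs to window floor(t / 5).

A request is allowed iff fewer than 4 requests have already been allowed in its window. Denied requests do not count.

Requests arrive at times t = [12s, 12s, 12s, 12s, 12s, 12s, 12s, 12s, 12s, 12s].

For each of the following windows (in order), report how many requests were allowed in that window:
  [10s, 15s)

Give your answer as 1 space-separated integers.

Processing requests:
  req#1 t=12s (window 2): ALLOW
  req#2 t=12s (window 2): ALLOW
  req#3 t=12s (window 2): ALLOW
  req#4 t=12s (window 2): ALLOW
  req#5 t=12s (window 2): DENY
  req#6 t=12s (window 2): DENY
  req#7 t=12s (window 2): DENY
  req#8 t=12s (window 2): DENY
  req#9 t=12s (window 2): DENY
  req#10 t=12s (window 2): DENY

Allowed counts by window: 4

Answer: 4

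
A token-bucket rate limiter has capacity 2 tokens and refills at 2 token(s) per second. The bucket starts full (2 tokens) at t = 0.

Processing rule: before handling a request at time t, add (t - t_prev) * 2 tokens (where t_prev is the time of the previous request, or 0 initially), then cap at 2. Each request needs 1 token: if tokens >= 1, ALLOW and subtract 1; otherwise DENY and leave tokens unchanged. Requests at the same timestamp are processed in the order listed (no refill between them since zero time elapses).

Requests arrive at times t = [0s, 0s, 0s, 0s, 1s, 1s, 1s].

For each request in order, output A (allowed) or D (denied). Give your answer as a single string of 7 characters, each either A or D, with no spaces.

Answer: AADDAAD

Derivation:
Simulating step by step:
  req#1 t=0s: ALLOW
  req#2 t=0s: ALLOW
  req#3 t=0s: DENY
  req#4 t=0s: DENY
  req#5 t=1s: ALLOW
  req#6 t=1s: ALLOW
  req#7 t=1s: DENY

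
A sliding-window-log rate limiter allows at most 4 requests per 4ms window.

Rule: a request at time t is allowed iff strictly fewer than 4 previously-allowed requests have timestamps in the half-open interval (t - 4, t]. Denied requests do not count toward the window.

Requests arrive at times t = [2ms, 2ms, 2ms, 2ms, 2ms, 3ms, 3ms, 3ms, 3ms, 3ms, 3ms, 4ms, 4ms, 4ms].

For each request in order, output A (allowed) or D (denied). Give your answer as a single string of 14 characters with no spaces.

Tracking allowed requests in the window:
  req#1 t=2ms: ALLOW
  req#2 t=2ms: ALLOW
  req#3 t=2ms: ALLOW
  req#4 t=2ms: ALLOW
  req#5 t=2ms: DENY
  req#6 t=3ms: DENY
  req#7 t=3ms: DENY
  req#8 t=3ms: DENY
  req#9 t=3ms: DENY
  req#10 t=3ms: DENY
  req#11 t=3ms: DENY
  req#12 t=4ms: DENY
  req#13 t=4ms: DENY
  req#14 t=4ms: DENY

Answer: AAAADDDDDDDDDD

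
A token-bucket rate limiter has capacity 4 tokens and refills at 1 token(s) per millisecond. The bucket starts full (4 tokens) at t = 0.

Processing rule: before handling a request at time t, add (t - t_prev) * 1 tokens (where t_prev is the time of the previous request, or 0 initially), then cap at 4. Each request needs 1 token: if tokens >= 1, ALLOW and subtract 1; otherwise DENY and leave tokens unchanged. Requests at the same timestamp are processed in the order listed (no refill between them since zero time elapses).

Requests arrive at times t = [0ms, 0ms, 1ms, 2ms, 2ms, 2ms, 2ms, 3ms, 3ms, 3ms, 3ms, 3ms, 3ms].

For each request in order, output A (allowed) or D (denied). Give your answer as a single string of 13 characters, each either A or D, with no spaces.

Answer: AAAAAADADDDDD

Derivation:
Simulating step by step:
  req#1 t=0ms: ALLOW
  req#2 t=0ms: ALLOW
  req#3 t=1ms: ALLOW
  req#4 t=2ms: ALLOW
  req#5 t=2ms: ALLOW
  req#6 t=2ms: ALLOW
  req#7 t=2ms: DENY
  req#8 t=3ms: ALLOW
  req#9 t=3ms: DENY
  req#10 t=3ms: DENY
  req#11 t=3ms: DENY
  req#12 t=3ms: DENY
  req#13 t=3ms: DENY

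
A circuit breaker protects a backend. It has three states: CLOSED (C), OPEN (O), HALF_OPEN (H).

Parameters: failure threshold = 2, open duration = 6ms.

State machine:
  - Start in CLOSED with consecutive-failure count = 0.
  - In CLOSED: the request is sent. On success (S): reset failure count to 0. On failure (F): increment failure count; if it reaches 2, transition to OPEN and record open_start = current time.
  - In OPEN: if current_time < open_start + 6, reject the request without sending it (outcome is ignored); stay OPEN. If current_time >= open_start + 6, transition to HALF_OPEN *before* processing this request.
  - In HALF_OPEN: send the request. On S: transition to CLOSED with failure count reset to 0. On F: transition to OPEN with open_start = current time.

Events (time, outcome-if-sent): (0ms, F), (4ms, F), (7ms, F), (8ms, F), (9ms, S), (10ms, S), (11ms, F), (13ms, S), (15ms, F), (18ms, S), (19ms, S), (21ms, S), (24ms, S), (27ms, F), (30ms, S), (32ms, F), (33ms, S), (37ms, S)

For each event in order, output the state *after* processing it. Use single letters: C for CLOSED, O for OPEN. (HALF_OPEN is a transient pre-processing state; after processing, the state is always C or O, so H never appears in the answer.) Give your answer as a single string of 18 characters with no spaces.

Answer: COOOOCCCCCCCCCCCCC

Derivation:
State after each event:
  event#1 t=0ms outcome=F: state=CLOSED
  event#2 t=4ms outcome=F: state=OPEN
  event#3 t=7ms outcome=F: state=OPEN
  event#4 t=8ms outcome=F: state=OPEN
  event#5 t=9ms outcome=S: state=OPEN
  event#6 t=10ms outcome=S: state=CLOSED
  event#7 t=11ms outcome=F: state=CLOSED
  event#8 t=13ms outcome=S: state=CLOSED
  event#9 t=15ms outcome=F: state=CLOSED
  event#10 t=18ms outcome=S: state=CLOSED
  event#11 t=19ms outcome=S: state=CLOSED
  event#12 t=21ms outcome=S: state=CLOSED
  event#13 t=24ms outcome=S: state=CLOSED
  event#14 t=27ms outcome=F: state=CLOSED
  event#15 t=30ms outcome=S: state=CLOSED
  event#16 t=32ms outcome=F: state=CLOSED
  event#17 t=33ms outcome=S: state=CLOSED
  event#18 t=37ms outcome=S: state=CLOSED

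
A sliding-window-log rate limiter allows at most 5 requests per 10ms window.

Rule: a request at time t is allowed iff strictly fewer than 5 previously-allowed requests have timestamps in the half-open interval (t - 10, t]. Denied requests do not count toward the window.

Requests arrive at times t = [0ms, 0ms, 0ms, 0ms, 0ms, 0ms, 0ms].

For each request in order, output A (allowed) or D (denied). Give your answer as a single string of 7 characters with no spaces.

Answer: AAAAADD

Derivation:
Tracking allowed requests in the window:
  req#1 t=0ms: ALLOW
  req#2 t=0ms: ALLOW
  req#3 t=0ms: ALLOW
  req#4 t=0ms: ALLOW
  req#5 t=0ms: ALLOW
  req#6 t=0ms: DENY
  req#7 t=0ms: DENY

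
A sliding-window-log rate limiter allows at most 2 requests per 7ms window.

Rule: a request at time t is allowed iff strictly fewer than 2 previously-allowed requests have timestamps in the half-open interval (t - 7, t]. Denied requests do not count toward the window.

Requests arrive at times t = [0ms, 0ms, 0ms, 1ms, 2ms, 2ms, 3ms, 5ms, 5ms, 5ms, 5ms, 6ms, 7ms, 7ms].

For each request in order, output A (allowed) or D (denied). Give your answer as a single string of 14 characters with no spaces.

Tracking allowed requests in the window:
  req#1 t=0ms: ALLOW
  req#2 t=0ms: ALLOW
  req#3 t=0ms: DENY
  req#4 t=1ms: DENY
  req#5 t=2ms: DENY
  req#6 t=2ms: DENY
  req#7 t=3ms: DENY
  req#8 t=5ms: DENY
  req#9 t=5ms: DENY
  req#10 t=5ms: DENY
  req#11 t=5ms: DENY
  req#12 t=6ms: DENY
  req#13 t=7ms: ALLOW
  req#14 t=7ms: ALLOW

Answer: AADDDDDDDDDDAA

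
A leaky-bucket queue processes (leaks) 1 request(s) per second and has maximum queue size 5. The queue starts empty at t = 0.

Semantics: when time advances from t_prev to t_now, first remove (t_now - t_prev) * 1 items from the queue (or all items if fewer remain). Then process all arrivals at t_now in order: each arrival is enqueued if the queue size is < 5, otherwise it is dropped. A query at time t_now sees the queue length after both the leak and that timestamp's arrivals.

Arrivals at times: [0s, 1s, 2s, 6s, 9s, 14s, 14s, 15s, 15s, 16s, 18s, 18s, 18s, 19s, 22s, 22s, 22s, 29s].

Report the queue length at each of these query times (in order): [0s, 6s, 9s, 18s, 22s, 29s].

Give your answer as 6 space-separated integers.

Answer: 1 1 1 4 4 1

Derivation:
Queue lengths at query times:
  query t=0s: backlog = 1
  query t=6s: backlog = 1
  query t=9s: backlog = 1
  query t=18s: backlog = 4
  query t=22s: backlog = 4
  query t=29s: backlog = 1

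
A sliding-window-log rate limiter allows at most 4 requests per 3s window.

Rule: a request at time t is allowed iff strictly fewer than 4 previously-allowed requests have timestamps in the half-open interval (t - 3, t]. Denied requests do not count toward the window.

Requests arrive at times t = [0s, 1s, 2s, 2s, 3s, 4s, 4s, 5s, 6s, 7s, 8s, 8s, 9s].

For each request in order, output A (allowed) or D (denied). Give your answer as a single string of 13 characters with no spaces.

Answer: AAAAAADAAAAAA

Derivation:
Tracking allowed requests in the window:
  req#1 t=0s: ALLOW
  req#2 t=1s: ALLOW
  req#3 t=2s: ALLOW
  req#4 t=2s: ALLOW
  req#5 t=3s: ALLOW
  req#6 t=4s: ALLOW
  req#7 t=4s: DENY
  req#8 t=5s: ALLOW
  req#9 t=6s: ALLOW
  req#10 t=7s: ALLOW
  req#11 t=8s: ALLOW
  req#12 t=8s: ALLOW
  req#13 t=9s: ALLOW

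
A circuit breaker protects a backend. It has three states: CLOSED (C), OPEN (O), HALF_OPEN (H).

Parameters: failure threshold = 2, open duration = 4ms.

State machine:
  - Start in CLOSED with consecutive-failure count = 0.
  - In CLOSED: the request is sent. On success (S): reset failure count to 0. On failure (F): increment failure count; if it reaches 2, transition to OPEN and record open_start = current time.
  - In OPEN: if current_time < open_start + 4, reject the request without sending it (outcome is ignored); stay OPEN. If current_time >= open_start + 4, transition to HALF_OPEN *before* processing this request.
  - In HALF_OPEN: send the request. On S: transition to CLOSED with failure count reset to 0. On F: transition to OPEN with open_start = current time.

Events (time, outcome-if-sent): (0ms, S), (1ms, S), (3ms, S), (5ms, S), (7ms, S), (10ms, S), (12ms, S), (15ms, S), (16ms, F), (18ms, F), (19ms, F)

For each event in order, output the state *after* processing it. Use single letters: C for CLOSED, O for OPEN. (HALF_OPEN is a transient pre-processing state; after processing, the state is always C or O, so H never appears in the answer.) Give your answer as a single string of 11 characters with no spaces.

Answer: CCCCCCCCCOO

Derivation:
State after each event:
  event#1 t=0ms outcome=S: state=CLOSED
  event#2 t=1ms outcome=S: state=CLOSED
  event#3 t=3ms outcome=S: state=CLOSED
  event#4 t=5ms outcome=S: state=CLOSED
  event#5 t=7ms outcome=S: state=CLOSED
  event#6 t=10ms outcome=S: state=CLOSED
  event#7 t=12ms outcome=S: state=CLOSED
  event#8 t=15ms outcome=S: state=CLOSED
  event#9 t=16ms outcome=F: state=CLOSED
  event#10 t=18ms outcome=F: state=OPEN
  event#11 t=19ms outcome=F: state=OPEN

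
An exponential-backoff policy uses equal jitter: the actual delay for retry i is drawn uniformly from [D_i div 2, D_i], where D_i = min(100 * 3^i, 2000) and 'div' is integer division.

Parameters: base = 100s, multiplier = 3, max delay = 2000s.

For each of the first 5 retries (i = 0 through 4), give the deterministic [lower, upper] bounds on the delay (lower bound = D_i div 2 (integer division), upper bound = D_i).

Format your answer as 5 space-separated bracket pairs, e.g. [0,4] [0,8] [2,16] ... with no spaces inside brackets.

Computing bounds per retry:
  i=0: D_i=min(100*3^0,2000)=100, bounds=[50,100]
  i=1: D_i=min(100*3^1,2000)=300, bounds=[150,300]
  i=2: D_i=min(100*3^2,2000)=900, bounds=[450,900]
  i=3: D_i=min(100*3^3,2000)=2000, bounds=[1000,2000]
  i=4: D_i=min(100*3^4,2000)=2000, bounds=[1000,2000]

Answer: [50,100] [150,300] [450,900] [1000,2000] [1000,2000]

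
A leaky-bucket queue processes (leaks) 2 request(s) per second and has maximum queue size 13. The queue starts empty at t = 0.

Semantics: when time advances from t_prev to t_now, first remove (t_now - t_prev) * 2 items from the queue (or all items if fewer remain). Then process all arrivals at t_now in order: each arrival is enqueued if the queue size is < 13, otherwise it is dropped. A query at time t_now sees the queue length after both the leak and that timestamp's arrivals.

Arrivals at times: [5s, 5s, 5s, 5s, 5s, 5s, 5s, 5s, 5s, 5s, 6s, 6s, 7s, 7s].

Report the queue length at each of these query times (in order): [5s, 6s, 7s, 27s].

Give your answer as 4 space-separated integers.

Answer: 10 10 10 0

Derivation:
Queue lengths at query times:
  query t=5s: backlog = 10
  query t=6s: backlog = 10
  query t=7s: backlog = 10
  query t=27s: backlog = 0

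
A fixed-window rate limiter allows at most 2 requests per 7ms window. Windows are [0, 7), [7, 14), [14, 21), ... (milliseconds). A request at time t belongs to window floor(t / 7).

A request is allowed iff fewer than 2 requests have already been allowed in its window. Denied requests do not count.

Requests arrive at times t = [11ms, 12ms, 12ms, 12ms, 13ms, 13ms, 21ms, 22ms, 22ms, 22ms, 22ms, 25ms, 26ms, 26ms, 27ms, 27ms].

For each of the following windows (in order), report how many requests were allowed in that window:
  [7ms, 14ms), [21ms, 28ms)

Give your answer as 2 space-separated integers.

Answer: 2 2

Derivation:
Processing requests:
  req#1 t=11ms (window 1): ALLOW
  req#2 t=12ms (window 1): ALLOW
  req#3 t=12ms (window 1): DENY
  req#4 t=12ms (window 1): DENY
  req#5 t=13ms (window 1): DENY
  req#6 t=13ms (window 1): DENY
  req#7 t=21ms (window 3): ALLOW
  req#8 t=22ms (window 3): ALLOW
  req#9 t=22ms (window 3): DENY
  req#10 t=22ms (window 3): DENY
  req#11 t=22ms (window 3): DENY
  req#12 t=25ms (window 3): DENY
  req#13 t=26ms (window 3): DENY
  req#14 t=26ms (window 3): DENY
  req#15 t=27ms (window 3): DENY
  req#16 t=27ms (window 3): DENY

Allowed counts by window: 2 2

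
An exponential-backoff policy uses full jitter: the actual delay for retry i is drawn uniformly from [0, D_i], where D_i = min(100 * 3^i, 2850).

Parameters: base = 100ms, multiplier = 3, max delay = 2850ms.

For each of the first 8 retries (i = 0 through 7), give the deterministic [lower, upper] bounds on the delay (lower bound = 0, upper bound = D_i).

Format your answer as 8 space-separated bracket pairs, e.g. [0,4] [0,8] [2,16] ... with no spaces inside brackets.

Computing bounds per retry:
  i=0: D_i=min(100*3^0,2850)=100, bounds=[0,100]
  i=1: D_i=min(100*3^1,2850)=300, bounds=[0,300]
  i=2: D_i=min(100*3^2,2850)=900, bounds=[0,900]
  i=3: D_i=min(100*3^3,2850)=2700, bounds=[0,2700]
  i=4: D_i=min(100*3^4,2850)=2850, bounds=[0,2850]
  i=5: D_i=min(100*3^5,2850)=2850, bounds=[0,2850]
  i=6: D_i=min(100*3^6,2850)=2850, bounds=[0,2850]
  i=7: D_i=min(100*3^7,2850)=2850, bounds=[0,2850]

Answer: [0,100] [0,300] [0,900] [0,2700] [0,2850] [0,2850] [0,2850] [0,2850]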